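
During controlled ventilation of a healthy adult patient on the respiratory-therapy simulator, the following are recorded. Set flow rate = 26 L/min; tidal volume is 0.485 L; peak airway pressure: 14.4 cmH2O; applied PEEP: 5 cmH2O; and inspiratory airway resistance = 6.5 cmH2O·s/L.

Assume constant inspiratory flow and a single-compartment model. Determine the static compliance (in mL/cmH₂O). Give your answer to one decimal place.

73.7

Flow: 26 L/min ÷ 60 = 0.4333 L/s.
Equation of motion (constant flow): PIP = Vt/C + R·V̇ + PEEP.
Vt/C = PIP − R·V̇ − PEEP = 14.4 − 6.5×0.4333 − 5 = 14.4 − 2.816 − 5 = 6.584 cmH2O.
C = Vt / 6.584 = 485 / 6.584 = 73.663 mL/cmH2O.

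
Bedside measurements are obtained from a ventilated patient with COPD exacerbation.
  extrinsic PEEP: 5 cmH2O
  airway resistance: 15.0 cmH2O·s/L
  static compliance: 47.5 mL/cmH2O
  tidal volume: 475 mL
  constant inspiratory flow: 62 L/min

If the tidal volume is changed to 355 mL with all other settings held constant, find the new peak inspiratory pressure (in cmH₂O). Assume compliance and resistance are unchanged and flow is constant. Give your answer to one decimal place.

28.0

Flow: 62 L/min ÷ 60 = 1.0333 L/s.
PIP = Vt/C + R·V̇ + PEEP (constant-flow equation of motion).
Only the elastic term changes: ΔPIP = ΔVt / C = (355 − 475) / 47.5 = -2.526 cmH2O.
Original PIP = 475/47.5 + 15.0×1.0333 + 5 = 30.5 cmH2O; new PIP = 30.5 + (-2.526) = 27.974 cmH2O.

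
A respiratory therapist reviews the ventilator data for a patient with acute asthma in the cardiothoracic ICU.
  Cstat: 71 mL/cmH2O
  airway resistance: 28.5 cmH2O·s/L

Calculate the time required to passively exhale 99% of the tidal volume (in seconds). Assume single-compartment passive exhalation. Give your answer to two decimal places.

τ = R × C = 28.5 × 71 mL/cmH2O = 28.5 × 0.071 L/cmH2O = 2.024 s.
Exhaled fraction f = 1 − e^(−t/τ) → t = −τ·ln(1 − f) = −2.024·ln(0.01) = 9.321 s.

9.32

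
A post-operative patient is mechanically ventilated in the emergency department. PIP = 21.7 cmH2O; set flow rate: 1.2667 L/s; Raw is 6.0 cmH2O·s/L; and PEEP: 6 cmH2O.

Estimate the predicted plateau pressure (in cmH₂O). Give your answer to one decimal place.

Pplat = PIP − Raw × flow = 21.7 − 6.0 × 1.2667 = 21.7 − 7.6 = 14.1 cmH2O.

14.1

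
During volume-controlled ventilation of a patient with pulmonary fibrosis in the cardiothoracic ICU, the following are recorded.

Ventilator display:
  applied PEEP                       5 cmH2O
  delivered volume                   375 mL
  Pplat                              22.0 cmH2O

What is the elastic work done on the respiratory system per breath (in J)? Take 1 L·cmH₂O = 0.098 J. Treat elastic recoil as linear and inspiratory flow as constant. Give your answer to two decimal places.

0.31

Elastic work ≈ ½ × (Pplat − PEEP) × Vt = 0.5 × (22.0 − 5) × 0.375 L = 0.5 × 17.0 × 0.375 = 3.188 L·cmH2O.
× 0.098 J/(L·cmH2O) → 0.3124 J.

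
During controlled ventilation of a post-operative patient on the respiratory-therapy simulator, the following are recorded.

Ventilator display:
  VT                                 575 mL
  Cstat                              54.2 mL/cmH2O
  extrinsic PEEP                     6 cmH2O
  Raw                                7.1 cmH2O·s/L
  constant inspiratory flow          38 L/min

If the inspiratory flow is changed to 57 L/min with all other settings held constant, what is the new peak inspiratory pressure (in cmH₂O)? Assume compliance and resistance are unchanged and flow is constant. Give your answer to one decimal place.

Flow: 38 L/min ÷ 60 = 0.6333 L/s.
New flow: 57 L/min ÷ 60 = 0.95 L/s.
PIP = Vt/C + R·V̇ + PEEP (constant-flow equation of motion).
Only the resistive term changes: ΔPIP = R × ΔV̇ = 7.1 × (0.95 − 0.6333) = 7.1 × 0.3167 = 2.249 cmH2O.
Original PIP = 575/54.2 + 7.1×0.6333 + 6 = 21.105 cmH2O; new PIP = 21.105 + (2.249) = 23.354 cmH2O.

23.4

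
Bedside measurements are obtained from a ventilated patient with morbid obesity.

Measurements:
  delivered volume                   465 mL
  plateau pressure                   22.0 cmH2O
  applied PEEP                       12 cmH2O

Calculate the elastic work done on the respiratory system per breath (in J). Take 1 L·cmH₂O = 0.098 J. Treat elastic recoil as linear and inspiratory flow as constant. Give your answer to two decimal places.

0.23

Elastic work ≈ ½ × (Pplat − PEEP) × Vt = 0.5 × (22.0 − 12) × 0.465 L = 0.5 × 10.0 × 0.465 = 2.325 L·cmH2O.
× 0.098 J/(L·cmH2O) → 0.2279 J.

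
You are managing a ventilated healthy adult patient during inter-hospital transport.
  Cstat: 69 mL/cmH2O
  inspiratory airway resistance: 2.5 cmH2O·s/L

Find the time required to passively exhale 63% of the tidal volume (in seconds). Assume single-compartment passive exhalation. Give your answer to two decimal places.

τ = R × C = 2.5 × 69 mL/cmH2O = 2.5 × 0.069 L/cmH2O = 0.1725 s.
Exhaled fraction f = 1 − e^(−t/τ) → t = −τ·ln(1 − f) = −0.1725·ln(0.37) = 0.1715 s.

0.17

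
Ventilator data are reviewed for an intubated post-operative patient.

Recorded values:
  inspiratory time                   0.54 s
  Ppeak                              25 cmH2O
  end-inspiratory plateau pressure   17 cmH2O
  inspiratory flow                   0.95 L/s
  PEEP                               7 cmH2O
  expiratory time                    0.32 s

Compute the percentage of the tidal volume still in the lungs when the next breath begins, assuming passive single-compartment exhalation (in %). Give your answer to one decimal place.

47.7

Vt = flow × Ti = 0.95 L/s × 0.54 s × 1000 mL/L = 513.0 mL.
R = (PIP − Pplat)/V̇ = (25 − 17) / 0.95 = 8.0/0.95 = 8.421 cmH2O·s/L.
C = Vt/(Pplat − PEEP) = 513.0 / (17 − 7) = 513.0/10.0 = 51.3 mL/cmH2O.
τ = R × C = 8.421 × 0.0513 L/cmH2O = 0.432 s.
Fraction remaining at end-expiration = e^(−Te/τ) = e^(−0.32/0.432) = 0.4768 → 47.68%.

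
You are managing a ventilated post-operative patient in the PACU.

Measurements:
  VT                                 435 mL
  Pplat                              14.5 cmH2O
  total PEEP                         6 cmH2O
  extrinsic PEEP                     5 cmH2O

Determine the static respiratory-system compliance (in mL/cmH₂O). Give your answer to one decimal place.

51.2

End-expiratory occlusion gives total PEEP = 6 cmH2O (intrinsic PEEP = 6 − 5 = 1). Use total PEEP for the elastic gradient.
Cstat = Vt / (Pplat − PEEPtotal) = 435 / (14.5 − 6) = 435 / 8.5 = 51.176 mL/cmH2O.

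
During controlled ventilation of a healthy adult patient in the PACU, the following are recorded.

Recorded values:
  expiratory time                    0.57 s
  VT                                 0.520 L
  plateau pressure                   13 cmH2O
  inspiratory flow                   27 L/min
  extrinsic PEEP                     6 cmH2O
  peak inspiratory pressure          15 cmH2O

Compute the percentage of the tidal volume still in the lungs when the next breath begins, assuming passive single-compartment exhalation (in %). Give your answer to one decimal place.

Flow: 27 L/min ÷ 60 = 0.45 L/s.
R = (PIP − Pplat)/V̇ = (15 − 13) / 0.45 = 2.0/0.45 = 4.444 cmH2O·s/L.
C = Vt/(Pplat − PEEP) = 520.0 / (13 − 6) = 520.0/7.0 = 74.286 mL/cmH2O.
τ = R × C = 4.444 × 0.07429 L/cmH2O = 0.3301 s.
Fraction remaining at end-expiration = e^(−Te/τ) = e^(−0.57/0.3301) = 0.1779 → 17.79%.

17.8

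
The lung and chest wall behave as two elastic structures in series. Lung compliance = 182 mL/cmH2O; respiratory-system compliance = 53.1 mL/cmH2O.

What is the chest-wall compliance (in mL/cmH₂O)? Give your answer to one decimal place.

1/Ccw = 1/Crs − 1/CL.
1/Ccw = 1/53.1 − 1/182 = 0.01334.
Ccw = 74.963 mL/cmH2O.

75.0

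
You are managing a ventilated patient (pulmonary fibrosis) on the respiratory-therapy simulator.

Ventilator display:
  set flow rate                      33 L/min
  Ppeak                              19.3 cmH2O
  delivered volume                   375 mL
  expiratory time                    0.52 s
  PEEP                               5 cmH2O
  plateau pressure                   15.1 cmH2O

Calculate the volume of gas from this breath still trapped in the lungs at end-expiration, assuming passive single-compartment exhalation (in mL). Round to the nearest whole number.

60

Flow: 33 L/min ÷ 60 = 0.55 L/s.
R = (PIP − Pplat)/V̇ = (19.3 − 15.1) / 0.55 = 4.2/0.55 = 7.636 cmH2O·s/L.
C = Vt/(Pplat − PEEP) = 375.0 / (15.1 − 5) = 375.0/10.1 = 37.129 mL/cmH2O.
τ = R × C = 7.636 × 0.03713 L/cmH2O = 0.2835 s.
Fraction remaining = e^(−Te/τ) = e^(−0.52/0.2835) = 0.1597.
Trapped volume = 375.0 × 0.1597 = 59.888 mL.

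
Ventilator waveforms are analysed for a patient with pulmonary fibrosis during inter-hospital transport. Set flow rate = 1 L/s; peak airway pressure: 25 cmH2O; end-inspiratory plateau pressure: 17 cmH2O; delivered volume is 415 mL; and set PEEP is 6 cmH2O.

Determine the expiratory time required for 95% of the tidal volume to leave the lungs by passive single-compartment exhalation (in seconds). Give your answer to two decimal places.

R = (PIP − Pplat)/V̇ = (25 − 17) / 1 = 8.0/1 = 8.0 cmH2O·s/L.
C = Vt/(Pplat − PEEP) = 415.0 / (17 − 6) = 415.0/11.0 = 37.727 mL/cmH2O.
τ = R × C = 8.0 × 0.03773 L/cmH2O = 0.3018 s.
t = −τ·ln(1 − 0.95) = −0.3018·ln(0.05) = 0.9041 s.

0.90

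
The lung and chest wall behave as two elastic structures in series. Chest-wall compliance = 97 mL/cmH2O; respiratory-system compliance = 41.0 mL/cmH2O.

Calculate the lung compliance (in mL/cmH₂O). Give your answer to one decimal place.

1/CL = 1/Crs − 1/Ccw.
1/CL = 1/41.0 − 1/97 = 0.01408.
CL = 71.023 mL/cmH2O.

71.0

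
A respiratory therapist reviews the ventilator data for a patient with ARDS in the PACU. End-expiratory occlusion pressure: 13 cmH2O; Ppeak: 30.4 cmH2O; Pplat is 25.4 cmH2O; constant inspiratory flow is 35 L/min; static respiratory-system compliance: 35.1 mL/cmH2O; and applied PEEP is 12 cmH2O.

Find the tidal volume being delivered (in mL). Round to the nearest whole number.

435

End-expiratory occlusion gives total PEEP = 13 cmH2O (intrinsic PEEP = 13 − 12 = 1). Use total PEEP for the elastic gradient.
Vt = Cstat × (Pplat − PEEPtotal) = 35.1 × (25.4 − 13) = 35.1 × 12.4 = 435.24 mL.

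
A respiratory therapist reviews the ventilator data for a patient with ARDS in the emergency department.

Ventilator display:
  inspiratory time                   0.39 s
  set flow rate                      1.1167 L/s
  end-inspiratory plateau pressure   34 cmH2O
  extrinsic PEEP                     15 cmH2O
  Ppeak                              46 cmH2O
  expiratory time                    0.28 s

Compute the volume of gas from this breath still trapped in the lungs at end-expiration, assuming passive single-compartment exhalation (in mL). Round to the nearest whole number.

Vt = flow × Ti = 1.1167 L/s × 0.39 s × 1000 mL/L = 435.51 mL.
R = (PIP − Pplat)/V̇ = (46 − 34) / 1.1167 = 12.0/1.1167 = 10.746 cmH2O·s/L.
C = Vt/(Pplat − PEEP) = 435.51 / (34 − 15) = 435.51/19.0 = 22.922 mL/cmH2O.
τ = R × C = 10.746 × 0.02292 L/cmH2O = 0.2463 s.
Fraction remaining = e^(−Te/τ) = e^(−0.28/0.2463) = 0.3208.
Trapped volume = 435.51 × 0.3208 = 139.71 mL.

140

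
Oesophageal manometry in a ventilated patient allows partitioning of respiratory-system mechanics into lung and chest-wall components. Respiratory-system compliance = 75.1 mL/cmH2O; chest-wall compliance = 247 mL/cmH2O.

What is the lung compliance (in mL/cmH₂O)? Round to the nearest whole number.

108

1/CL = 1/Crs − 1/Ccw.
1/CL = 1/75.1 − 1/247 = 0.009267.
CL = 107.91 mL/cmH2O.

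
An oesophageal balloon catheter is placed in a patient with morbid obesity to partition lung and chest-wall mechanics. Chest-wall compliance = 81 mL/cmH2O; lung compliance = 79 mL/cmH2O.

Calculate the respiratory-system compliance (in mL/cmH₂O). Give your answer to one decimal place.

40.0

Lung and chest wall are elastances in series: 1/Crs = 1/CL + 1/Ccw.
1/Crs = 1/79 + 1/81 = 0.025.
Crs = 40.0 mL/cmH2O.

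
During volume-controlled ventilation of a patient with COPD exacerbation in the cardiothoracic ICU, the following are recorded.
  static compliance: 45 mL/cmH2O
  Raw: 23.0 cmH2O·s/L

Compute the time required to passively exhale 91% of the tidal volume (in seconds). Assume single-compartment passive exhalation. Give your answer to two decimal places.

2.49

τ = R × C = 23.0 × 45 mL/cmH2O = 23.0 × 0.045 L/cmH2O = 1.035 s.
Exhaled fraction f = 1 − e^(−t/τ) → t = −τ·ln(1 − f) = −1.035·ln(0.09) = 2.492 s.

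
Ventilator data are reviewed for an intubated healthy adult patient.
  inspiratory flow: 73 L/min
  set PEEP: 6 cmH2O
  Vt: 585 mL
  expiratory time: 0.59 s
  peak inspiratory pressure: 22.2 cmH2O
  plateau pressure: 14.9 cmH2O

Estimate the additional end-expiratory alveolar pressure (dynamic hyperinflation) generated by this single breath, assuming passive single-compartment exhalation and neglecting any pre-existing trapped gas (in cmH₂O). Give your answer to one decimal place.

2.0

Flow: 73 L/min ÷ 60 = 1.2167 L/s.
R = (PIP − Pplat)/V̇ = (22.2 − 14.9) / 1.2167 = 7.3/1.2167 = 6.0 cmH2O·s/L.
C = Vt/(Pplat − PEEP) = 585.0 / (14.9 − 6) = 585.0/8.9 = 65.73 mL/cmH2O.
τ = R × C = 6.0 × 0.06573 L/cmH2O = 0.3944 s.
Fraction remaining = e^(−Te/τ) = e^(−0.59/0.3944) = 0.224; trapped volume = 585.0 × 0.224 = 131.04 mL.
Additional alveolar pressure from trapping ≈ V_trapped / C = 131.04 / 65.73 = 1.994 cmH2O.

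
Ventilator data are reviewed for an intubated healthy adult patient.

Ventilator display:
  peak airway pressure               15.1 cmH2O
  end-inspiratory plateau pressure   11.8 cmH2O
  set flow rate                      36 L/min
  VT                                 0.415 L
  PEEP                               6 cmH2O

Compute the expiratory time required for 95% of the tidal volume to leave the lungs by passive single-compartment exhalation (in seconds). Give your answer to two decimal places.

Flow: 36 L/min ÷ 60 = 0.6 L/s.
R = (PIP − Pplat)/V̇ = (15.1 − 11.8) / 0.6 = 3.3/0.6 = 5.5 cmH2O·s/L.
C = Vt/(Pplat − PEEP) = 415.0 / (11.8 − 6) = 415.0/5.8 = 71.552 mL/cmH2O.
τ = R × C = 5.5 × 0.07155 L/cmH2O = 0.3935 s.
t = −τ·ln(1 − 0.95) = −0.3935·ln(0.05) = 1.179 s.

1.18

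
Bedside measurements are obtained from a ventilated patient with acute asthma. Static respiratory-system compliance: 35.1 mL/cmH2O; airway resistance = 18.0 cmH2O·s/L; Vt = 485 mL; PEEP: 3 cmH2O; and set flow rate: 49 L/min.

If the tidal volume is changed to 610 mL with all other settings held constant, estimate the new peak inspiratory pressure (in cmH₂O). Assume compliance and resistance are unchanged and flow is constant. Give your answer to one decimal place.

35.1

Flow: 49 L/min ÷ 60 = 0.8167 L/s.
PIP = Vt/C + R·V̇ + PEEP (constant-flow equation of motion).
Only the elastic term changes: ΔPIP = ΔVt / C = (610 − 485) / 35.1 = 3.561 cmH2O.
Original PIP = 485/35.1 + 18.0×0.8167 + 3 = 31.518 cmH2O; new PIP = 31.518 + (3.561) = 35.079 cmH2O.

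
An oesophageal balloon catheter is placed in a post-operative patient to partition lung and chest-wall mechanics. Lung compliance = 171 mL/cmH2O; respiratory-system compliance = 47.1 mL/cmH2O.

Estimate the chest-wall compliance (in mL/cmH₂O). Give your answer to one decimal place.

65.0

1/Ccw = 1/Crs − 1/CL.
1/Ccw = 1/47.1 − 1/171 = 0.01538.
Ccw = 65.02 mL/cmH2O.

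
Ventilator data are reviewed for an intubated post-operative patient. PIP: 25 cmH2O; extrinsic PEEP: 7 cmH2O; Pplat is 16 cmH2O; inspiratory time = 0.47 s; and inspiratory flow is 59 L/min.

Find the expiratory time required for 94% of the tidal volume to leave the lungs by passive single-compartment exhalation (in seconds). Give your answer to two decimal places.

1.32

Flow: 59 L/min ÷ 60 = 0.9833 L/s.
Vt = flow × Ti = 0.9833 L/s × 0.47 s × 1000 mL/L = 462.15 mL.
R = (PIP − Pplat)/V̇ = (25 − 16) / 0.9833 = 9.0/0.9833 = 9.153 cmH2O·s/L.
C = Vt/(Pplat − PEEP) = 462.15 / (16 − 7) = 462.15/9.0 = 51.35 mL/cmH2O.
τ = R × C = 9.153 × 0.05135 L/cmH2O = 0.47 s.
t = −τ·ln(1 − 0.94) = −0.47·ln(0.06) = 1.322 s.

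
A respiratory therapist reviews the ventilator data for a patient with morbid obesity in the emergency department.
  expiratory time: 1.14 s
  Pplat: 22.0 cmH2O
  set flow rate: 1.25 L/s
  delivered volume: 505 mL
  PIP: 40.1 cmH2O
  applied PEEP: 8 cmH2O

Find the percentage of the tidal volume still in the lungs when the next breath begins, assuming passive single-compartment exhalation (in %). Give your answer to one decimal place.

R = (PIP − Pplat)/V̇ = (40.1 − 22.0) / 1.25 = 18.1/1.25 = 14.48 cmH2O·s/L.
C = Vt/(Pplat − PEEP) = 505.0 / (22.0 − 8) = 505.0/14.0 = 36.071 mL/cmH2O.
τ = R × C = 14.48 × 0.03607 L/cmH2O = 0.5223 s.
Fraction remaining at end-expiration = e^(−Te/τ) = e^(−1.14/0.5223) = 0.1127 → 11.27%.

11.3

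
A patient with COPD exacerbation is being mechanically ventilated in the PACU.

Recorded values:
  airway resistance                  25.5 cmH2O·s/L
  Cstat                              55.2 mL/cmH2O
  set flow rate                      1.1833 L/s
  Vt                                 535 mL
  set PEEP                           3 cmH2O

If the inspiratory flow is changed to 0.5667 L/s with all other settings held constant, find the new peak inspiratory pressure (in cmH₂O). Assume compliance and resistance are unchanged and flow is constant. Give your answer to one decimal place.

PIP = Vt/C + R·V̇ + PEEP (constant-flow equation of motion).
Only the resistive term changes: ΔPIP = R × ΔV̇ = 25.5 × (0.5667 − 1.1833) = 25.5 × -0.6166 = -15.723 cmH2O.
Original PIP = 535/55.2 + 25.5×1.1833 + 3 = 42.866 cmH2O; new PIP = 42.866 + (-15.723) = 27.143 cmH2O.

27.1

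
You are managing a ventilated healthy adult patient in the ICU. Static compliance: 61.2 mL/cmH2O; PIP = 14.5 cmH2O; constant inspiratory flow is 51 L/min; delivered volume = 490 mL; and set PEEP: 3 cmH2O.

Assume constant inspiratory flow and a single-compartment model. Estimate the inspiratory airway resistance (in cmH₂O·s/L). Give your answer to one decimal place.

4.1

Flow: 51 L/min ÷ 60 = 0.85 L/s.
Equation of motion (constant flow): PIP = Vt/C + R·V̇ + PEEP.
R·V̇ = PIP − Vt/C − PEEP = 14.5 − 490/61.2 − 3 = 14.5 − 8.007 − 3 = 3.493 cmH2O.
R = 3.493 / 0.85 = 4.109 cmH2O·s/L.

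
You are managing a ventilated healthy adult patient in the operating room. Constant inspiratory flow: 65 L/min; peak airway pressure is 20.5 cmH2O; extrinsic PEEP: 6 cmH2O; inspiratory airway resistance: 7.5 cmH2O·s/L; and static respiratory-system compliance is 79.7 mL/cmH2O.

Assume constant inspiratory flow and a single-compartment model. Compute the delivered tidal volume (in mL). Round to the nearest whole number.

Flow: 65 L/min ÷ 60 = 1.0833 L/s.
Equation of motion (constant flow): PIP = Vt/C + R·V̇ + PEEP.
Vt/C = PIP − R·V̇ − PEEP = 20.5 − 8.125 − 6 = 6.375 cmH2O.
Vt = C × 6.375 = 79.7 × 6.375 = 508.09 mL.

508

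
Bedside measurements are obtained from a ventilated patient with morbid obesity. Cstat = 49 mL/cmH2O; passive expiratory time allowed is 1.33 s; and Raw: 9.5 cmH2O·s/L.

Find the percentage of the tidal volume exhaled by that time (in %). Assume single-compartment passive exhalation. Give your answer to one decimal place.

94.3

τ = R × C = 9.5 × 49 mL/cmH2O = 9.5 × 0.049 L/cmH2O = 0.4655 s.
Passive exhalation: V(t)/V₀ = e^(−t/τ) = e^(−1.33/0.4655) = 0.05743.
Fraction exhaled = 1 − 0.05743 = 0.9426 → 94.26%.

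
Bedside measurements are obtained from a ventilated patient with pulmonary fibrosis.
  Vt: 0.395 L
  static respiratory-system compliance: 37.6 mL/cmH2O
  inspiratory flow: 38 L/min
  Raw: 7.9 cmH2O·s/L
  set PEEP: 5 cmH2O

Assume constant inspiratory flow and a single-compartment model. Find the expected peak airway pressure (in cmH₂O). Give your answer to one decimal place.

20.5

Flow: 38 L/min ÷ 60 = 0.6333 L/s.
Equation of motion (constant flow): PIP = Vt/C + R·V̇ + PEEP.
PIP = 395/37.6 + 7.9×0.6333 + 5 = 10.505 + 5.003 + 5 = 20.508 cmH2O.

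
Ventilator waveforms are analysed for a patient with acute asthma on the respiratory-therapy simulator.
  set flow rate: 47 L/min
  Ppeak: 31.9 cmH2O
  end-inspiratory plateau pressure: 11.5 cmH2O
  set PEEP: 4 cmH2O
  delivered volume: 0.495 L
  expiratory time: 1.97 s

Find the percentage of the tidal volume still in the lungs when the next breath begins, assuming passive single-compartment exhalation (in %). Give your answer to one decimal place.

31.8

Flow: 47 L/min ÷ 60 = 0.7833 L/s.
R = (PIP − Pplat)/V̇ = (31.9 − 11.5) / 0.7833 = 20.4/0.7833 = 26.044 cmH2O·s/L.
C = Vt/(Pplat − PEEP) = 495.0 / (11.5 − 4) = 495.0/7.5 = 66.0 mL/cmH2O.
τ = R × C = 26.044 × 0.066 L/cmH2O = 1.719 s.
Fraction remaining at end-expiration = e^(−Te/τ) = e^(−1.97/1.719) = 0.3179 → 31.79%.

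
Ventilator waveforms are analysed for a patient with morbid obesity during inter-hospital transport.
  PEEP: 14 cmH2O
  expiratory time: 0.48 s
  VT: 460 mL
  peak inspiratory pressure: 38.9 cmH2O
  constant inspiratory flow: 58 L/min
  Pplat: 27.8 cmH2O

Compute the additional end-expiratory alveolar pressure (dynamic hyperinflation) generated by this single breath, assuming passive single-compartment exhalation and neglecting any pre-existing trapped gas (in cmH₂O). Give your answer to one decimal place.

Flow: 58 L/min ÷ 60 = 0.9667 L/s.
R = (PIP − Pplat)/V̇ = (38.9 − 27.8) / 0.9667 = 11.1/0.9667 = 11.482 cmH2O·s/L.
C = Vt/(Pplat − PEEP) = 460.0 / (27.8 − 14) = 460.0/13.8 = 33.333 mL/cmH2O.
τ = R × C = 11.482 × 0.03333 L/cmH2O = 0.3827 s.
Fraction remaining = e^(−Te/τ) = e^(−0.48/0.3827) = 0.2853; trapped volume = 460.0 × 0.2853 = 131.24 mL.
Additional alveolar pressure from trapping ≈ V_trapped / C = 131.24 / 33.333 = 3.937 cmH2O.

3.9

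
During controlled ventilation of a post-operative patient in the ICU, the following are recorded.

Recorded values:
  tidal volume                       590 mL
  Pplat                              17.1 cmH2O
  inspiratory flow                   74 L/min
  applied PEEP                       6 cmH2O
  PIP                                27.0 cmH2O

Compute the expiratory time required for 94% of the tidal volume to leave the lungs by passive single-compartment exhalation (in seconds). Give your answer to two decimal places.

Flow: 74 L/min ÷ 60 = 1.2333 L/s.
R = (PIP − Pplat)/V̇ = (27.0 − 17.1) / 1.2333 = 9.9/1.2333 = 8.027 cmH2O·s/L.
C = Vt/(Pplat − PEEP) = 590.0 / (17.1 − 6) = 590.0/11.1 = 53.153 mL/cmH2O.
τ = R × C = 8.027 × 0.05315 L/cmH2O = 0.4266 s.
t = −τ·ln(1 − 0.94) = −0.4266·ln(0.06) = 1.2 s.

1.20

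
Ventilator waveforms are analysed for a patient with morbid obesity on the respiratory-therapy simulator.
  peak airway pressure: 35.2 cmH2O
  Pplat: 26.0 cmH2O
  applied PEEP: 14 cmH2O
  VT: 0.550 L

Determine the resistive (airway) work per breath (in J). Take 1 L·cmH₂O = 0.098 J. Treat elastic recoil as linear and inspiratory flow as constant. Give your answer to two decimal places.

With constant inspiratory flow the resistive pressure is constant at PIP − Pplat = 35.2 − 26.0 = 9.2 cmH2O, so resistive work = 9.2 × 0.550 = 5.06 L·cmH2O.
× 0.098 J/(L·cmH2O) → 0.4959 J.

0.50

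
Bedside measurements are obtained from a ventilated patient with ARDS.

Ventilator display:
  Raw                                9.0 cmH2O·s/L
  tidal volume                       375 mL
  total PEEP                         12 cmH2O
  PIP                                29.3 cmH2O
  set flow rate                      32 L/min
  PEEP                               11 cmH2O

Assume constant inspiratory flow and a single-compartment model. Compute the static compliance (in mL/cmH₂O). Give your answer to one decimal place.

Flow: 32 L/min ÷ 60 = 0.5333 L/s.
Total PEEP = 12 cmH2O (set 11 + intrinsic 1); this is the baseline alveolar pressure.
Equation of motion (constant flow): PIP = Vt/C + R·V̇ + PEEP.
Vt/C = PIP − R·V̇ − PEEP = 29.3 − 9.0×0.5333 − 12 = 29.3 − 4.8 − 12 = 12.5 cmH2O.
C = Vt / 12.5 = 375 / 12.5 = 30.0 mL/cmH2O.

30.0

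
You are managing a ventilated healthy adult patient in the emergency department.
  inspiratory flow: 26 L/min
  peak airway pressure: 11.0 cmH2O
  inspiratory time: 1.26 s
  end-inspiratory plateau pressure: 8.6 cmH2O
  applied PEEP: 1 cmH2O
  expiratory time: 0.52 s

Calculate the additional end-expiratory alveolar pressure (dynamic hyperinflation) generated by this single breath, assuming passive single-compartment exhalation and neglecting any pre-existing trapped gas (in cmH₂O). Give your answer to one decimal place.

2.1

Flow: 26 L/min ÷ 60 = 0.4333 L/s.
Vt = flow × Ti = 0.4333 L/s × 1.26 s × 1000 mL/L = 545.96 mL.
R = (PIP − Pplat)/V̇ = (11.0 − 8.6) / 0.4333 = 2.4/0.4333 = 5.539 cmH2O·s/L.
C = Vt/(Pplat − PEEP) = 545.96 / (8.6 − 1) = 545.96/7.6 = 71.837 mL/cmH2O.
τ = R × C = 5.539 × 0.07184 L/cmH2O = 0.3979 s.
Fraction remaining = e^(−Te/τ) = e^(−0.52/0.3979) = 0.2707; trapped volume = 545.96 × 0.2707 = 147.79 mL.
Additional alveolar pressure from trapping ≈ V_trapped / C = 147.79 / 71.837 = 2.057 cmH2O.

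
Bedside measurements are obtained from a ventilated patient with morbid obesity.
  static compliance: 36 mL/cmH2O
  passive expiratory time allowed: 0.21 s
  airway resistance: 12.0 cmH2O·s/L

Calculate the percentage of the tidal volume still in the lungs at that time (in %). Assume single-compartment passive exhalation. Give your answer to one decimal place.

61.5

τ = R × C = 12.0 × 36 mL/cmH2O = 12.0 × 0.036 L/cmH2O = 0.432 s.
Passive exhalation: V(t)/V₀ = e^(−t/τ) = e^(−0.21/0.432) = 0.615.
Fraction remaining = 0.615 → 61.5%.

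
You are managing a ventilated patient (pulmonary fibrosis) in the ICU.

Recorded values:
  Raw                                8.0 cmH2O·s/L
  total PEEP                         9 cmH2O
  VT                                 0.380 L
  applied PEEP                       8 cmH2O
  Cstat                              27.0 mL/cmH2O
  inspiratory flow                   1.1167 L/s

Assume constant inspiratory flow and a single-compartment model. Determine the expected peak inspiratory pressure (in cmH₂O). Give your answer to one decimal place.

32.0

Total PEEP = 9 cmH2O (set 8 + intrinsic 1); this is the baseline alveolar pressure.
Equation of motion (constant flow): PIP = Vt/C + R·V̇ + PEEP.
PIP = 380/27.0 + 8.0×1.1167 + 9 = 14.074 + 8.934 + 9 = 32.008 cmH2O.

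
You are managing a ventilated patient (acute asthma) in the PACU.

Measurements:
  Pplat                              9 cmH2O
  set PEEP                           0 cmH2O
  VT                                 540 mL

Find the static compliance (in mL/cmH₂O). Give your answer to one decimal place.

60.0

Cstat = Vt / (Pplat − PEEP) = 540 / (9 − 0) = 540 / 9.0 = 60.0 mL/cmH2O.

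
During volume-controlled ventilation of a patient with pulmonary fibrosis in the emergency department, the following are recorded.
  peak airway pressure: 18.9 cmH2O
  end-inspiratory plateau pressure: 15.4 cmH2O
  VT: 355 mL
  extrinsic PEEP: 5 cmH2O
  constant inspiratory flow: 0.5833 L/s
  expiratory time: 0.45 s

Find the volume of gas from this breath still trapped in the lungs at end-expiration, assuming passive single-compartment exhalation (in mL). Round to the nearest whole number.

R = (PIP − Pplat)/V̇ = (18.9 − 15.4) / 0.5833 = 3.5/0.5833 = 6.0 cmH2O·s/L.
C = Vt/(Pplat − PEEP) = 355.0 / (15.4 − 5) = 355.0/10.4 = 34.135 mL/cmH2O.
τ = R × C = 6.0 × 0.03414 L/cmH2O = 0.2048 s.
Fraction remaining = e^(−Te/τ) = e^(−0.45/0.2048) = 0.1111.
Trapped volume = 355.0 × 0.1111 = 39.441 mL.

39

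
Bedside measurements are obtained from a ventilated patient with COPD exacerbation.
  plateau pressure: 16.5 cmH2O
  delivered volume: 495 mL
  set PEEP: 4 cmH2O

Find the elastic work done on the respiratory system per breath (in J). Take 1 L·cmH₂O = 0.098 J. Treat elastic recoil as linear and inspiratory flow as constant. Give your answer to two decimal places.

Elastic work ≈ ½ × (Pplat − PEEP) × Vt = 0.5 × (16.5 − 4) × 0.495 L = 0.5 × 12.5 × 0.495 = 3.094 L·cmH2O.
× 0.098 J/(L·cmH2O) → 0.3032 J.

0.30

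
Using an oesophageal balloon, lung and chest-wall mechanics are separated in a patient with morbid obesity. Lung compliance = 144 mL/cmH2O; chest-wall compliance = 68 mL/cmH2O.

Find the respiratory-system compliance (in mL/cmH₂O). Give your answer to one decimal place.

46.2

Lung and chest wall are elastances in series: 1/Crs = 1/CL + 1/Ccw.
1/Crs = 1/144 + 1/68 = 0.02165.
Crs = 46.189 mL/cmH2O.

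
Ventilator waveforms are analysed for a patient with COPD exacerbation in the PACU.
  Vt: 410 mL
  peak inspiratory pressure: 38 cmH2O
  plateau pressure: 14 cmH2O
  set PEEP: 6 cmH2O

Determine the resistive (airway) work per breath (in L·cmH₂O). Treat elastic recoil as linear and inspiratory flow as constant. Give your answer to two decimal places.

9.84

With constant inspiratory flow the resistive pressure is constant at PIP − Pplat = 38 − 14 = 24.0 cmH2O, so resistive work = 24.0 × 0.410 = 9.84 L·cmH2O.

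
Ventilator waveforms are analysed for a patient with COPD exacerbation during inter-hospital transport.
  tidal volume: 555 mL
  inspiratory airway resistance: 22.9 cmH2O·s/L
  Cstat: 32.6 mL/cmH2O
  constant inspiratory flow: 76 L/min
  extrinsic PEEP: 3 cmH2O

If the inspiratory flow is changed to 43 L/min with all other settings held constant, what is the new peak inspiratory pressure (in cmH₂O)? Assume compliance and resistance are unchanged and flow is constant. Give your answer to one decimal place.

36.4

Flow: 76 L/min ÷ 60 = 1.2667 L/s.
New flow: 43 L/min ÷ 60 = 0.7167 L/s.
PIP = Vt/C + R·V̇ + PEEP (constant-flow equation of motion).
Only the resistive term changes: ΔPIP = R × ΔV̇ = 22.9 × (0.7167 − 1.2667) = 22.9 × -0.55 = -12.595 cmH2O.
Original PIP = 555/32.6 + 22.9×1.2667 + 3 = 49.032 cmH2O; new PIP = 49.032 + (-12.595) = 36.437 cmH2O.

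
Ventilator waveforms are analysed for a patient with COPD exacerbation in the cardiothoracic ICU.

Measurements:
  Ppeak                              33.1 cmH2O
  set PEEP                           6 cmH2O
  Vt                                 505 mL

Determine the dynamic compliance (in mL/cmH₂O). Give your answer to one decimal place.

Dynamic compliance = Vt / (PIP − PEEP) = 505 / (33.1 − 6) = 505 / 27.1 = 18.635 mL/cmH2O.

18.6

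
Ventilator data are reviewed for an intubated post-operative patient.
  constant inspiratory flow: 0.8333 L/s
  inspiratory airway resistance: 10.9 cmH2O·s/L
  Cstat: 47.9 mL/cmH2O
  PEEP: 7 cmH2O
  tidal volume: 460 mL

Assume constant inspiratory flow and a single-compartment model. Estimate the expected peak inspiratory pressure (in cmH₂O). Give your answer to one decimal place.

25.7

Equation of motion (constant flow): PIP = Vt/C + R·V̇ + PEEP.
PIP = 460/47.9 + 10.9×0.8333 + 7 = 9.603 + 9.083 + 7 = 25.686 cmH2O.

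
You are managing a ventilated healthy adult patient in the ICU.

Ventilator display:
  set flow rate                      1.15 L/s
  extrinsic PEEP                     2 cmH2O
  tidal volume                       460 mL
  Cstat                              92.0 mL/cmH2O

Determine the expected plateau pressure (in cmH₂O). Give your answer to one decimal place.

7.0

Pplat = PEEP + Vt / Cstat = 2 + 460 / 92.0 = 2 + 5.0 = 7.0 cmH2O.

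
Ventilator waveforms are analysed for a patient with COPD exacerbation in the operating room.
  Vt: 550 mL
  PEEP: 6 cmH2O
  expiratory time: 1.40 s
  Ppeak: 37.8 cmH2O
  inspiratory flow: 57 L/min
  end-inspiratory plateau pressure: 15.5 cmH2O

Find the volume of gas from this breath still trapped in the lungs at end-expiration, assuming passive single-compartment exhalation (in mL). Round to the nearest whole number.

196

Flow: 57 L/min ÷ 60 = 0.95 L/s.
R = (PIP − Pplat)/V̇ = (37.8 − 15.5) / 0.95 = 22.3/0.95 = 23.474 cmH2O·s/L.
C = Vt/(Pplat − PEEP) = 550.0 / (15.5 − 6) = 550.0/9.5 = 57.895 mL/cmH2O.
τ = R × C = 23.474 × 0.0579 L/cmH2O = 1.359 s.
Fraction remaining = e^(−Te/τ) = e^(−1.40/1.359) = 0.3569.
Trapped volume = 550.0 × 0.3569 = 196.3 mL.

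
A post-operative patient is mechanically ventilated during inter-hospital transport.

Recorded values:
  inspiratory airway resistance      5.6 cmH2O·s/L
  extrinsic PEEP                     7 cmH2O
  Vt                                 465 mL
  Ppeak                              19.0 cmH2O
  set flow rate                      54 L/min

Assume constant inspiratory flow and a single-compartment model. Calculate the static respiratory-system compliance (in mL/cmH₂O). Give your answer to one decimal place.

Flow: 54 L/min ÷ 60 = 0.9 L/s.
Equation of motion (constant flow): PIP = Vt/C + R·V̇ + PEEP.
Vt/C = PIP − R·V̇ − PEEP = 19.0 − 5.6×0.9 − 7 = 19.0 − 5.04 − 7 = 6.96 cmH2O.
C = Vt / 6.96 = 465 / 6.96 = 66.81 mL/cmH2O.

66.8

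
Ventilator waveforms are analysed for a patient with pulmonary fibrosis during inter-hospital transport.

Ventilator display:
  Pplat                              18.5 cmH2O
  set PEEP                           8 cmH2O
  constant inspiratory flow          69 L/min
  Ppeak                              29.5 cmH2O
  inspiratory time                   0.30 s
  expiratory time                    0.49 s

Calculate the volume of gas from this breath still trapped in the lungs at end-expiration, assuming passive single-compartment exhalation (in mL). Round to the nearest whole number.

Flow: 69 L/min ÷ 60 = 1.15 L/s.
Vt = flow × Ti = 1.15 L/s × 0.30 s × 1000 mL/L = 345.0 mL.
R = (PIP − Pplat)/V̇ = (29.5 − 18.5) / 1.15 = 11.0/1.15 = 9.565 cmH2O·s/L.
C = Vt/(Pplat − PEEP) = 345.0 / (18.5 − 8) = 345.0/10.5 = 32.857 mL/cmH2O.
τ = R × C = 9.565 × 0.03286 L/cmH2O = 0.3143 s.
Fraction remaining = e^(−Te/τ) = e^(−0.49/0.3143) = 0.2103.
Trapped volume = 345.0 × 0.2103 = 72.554 mL.

73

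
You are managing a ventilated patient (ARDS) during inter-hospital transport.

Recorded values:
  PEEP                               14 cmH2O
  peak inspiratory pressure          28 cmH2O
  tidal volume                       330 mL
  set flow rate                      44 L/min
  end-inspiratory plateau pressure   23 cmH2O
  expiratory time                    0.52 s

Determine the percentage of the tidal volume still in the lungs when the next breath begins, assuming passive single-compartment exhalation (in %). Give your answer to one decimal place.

12.5

Flow: 44 L/min ÷ 60 = 0.7333 L/s.
R = (PIP − Pplat)/V̇ = (28 − 23) / 0.7333 = 5.0/0.7333 = 6.818 cmH2O·s/L.
C = Vt/(Pplat − PEEP) = 330.0 / (23 − 14) = 330.0/9.0 = 36.667 mL/cmH2O.
τ = R × C = 6.818 × 0.03667 L/cmH2O = 0.25 s.
Fraction remaining at end-expiration = e^(−Te/τ) = e^(−0.52/0.25) = 0.1249 → 12.49%.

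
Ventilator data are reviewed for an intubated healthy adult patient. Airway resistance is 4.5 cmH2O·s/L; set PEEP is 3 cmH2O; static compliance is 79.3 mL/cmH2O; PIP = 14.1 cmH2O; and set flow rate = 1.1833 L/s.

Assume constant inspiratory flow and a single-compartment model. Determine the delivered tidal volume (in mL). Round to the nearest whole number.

Equation of motion (constant flow): PIP = Vt/C + R·V̇ + PEEP.
Vt/C = PIP − R·V̇ − PEEP = 14.1 − 5.325 − 3 = 5.775 cmH2O.
Vt = C × 5.775 = 79.3 × 5.775 = 457.96 mL.

458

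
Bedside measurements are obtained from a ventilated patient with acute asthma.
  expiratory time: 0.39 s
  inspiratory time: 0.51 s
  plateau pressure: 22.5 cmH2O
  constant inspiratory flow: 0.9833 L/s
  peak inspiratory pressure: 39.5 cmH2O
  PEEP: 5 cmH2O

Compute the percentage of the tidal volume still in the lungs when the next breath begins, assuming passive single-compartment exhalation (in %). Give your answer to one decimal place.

45.5

Vt = flow × Ti = 0.9833 L/s × 0.51 s × 1000 mL/L = 501.48 mL.
R = (PIP − Pplat)/V̇ = (39.5 − 22.5) / 0.9833 = 17.0/0.9833 = 17.289 cmH2O·s/L.
C = Vt/(Pplat − PEEP) = 501.48 / (22.5 − 5) = 501.48/17.5 = 28.656 mL/cmH2O.
τ = R × C = 17.289 × 0.02866 L/cmH2O = 0.4955 s.
Fraction remaining at end-expiration = e^(−Te/τ) = e^(−0.39/0.4955) = 0.4552 → 45.52%.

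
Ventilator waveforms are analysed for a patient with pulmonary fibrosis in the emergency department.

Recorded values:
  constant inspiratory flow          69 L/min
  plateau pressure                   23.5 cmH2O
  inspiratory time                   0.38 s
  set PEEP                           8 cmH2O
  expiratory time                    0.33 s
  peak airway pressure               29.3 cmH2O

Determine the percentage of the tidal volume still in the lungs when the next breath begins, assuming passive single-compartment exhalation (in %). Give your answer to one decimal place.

9.8

Flow: 69 L/min ÷ 60 = 1.15 L/s.
Vt = flow × Ti = 1.15 L/s × 0.38 s × 1000 mL/L = 437.0 mL.
R = (PIP − Pplat)/V̇ = (29.3 − 23.5) / 1.15 = 5.8/1.15 = 5.043 cmH2O·s/L.
C = Vt/(Pplat − PEEP) = 437.0 / (23.5 − 8) = 437.0/15.5 = 28.194 mL/cmH2O.
τ = R × C = 5.043 × 0.02819 L/cmH2O = 0.1422 s.
Fraction remaining at end-expiration = e^(−Te/τ) = e^(−0.33/0.1422) = 0.09821 → 9.821%.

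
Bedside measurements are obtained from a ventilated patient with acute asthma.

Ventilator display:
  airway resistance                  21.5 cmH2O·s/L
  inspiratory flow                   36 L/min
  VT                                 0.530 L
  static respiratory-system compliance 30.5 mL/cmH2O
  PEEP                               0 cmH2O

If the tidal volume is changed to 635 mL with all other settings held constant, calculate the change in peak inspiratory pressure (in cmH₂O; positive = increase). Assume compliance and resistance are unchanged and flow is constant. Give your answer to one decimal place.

PIP = Vt/C + R·V̇ + PEEP (constant-flow equation of motion).
Only the elastic term changes: ΔPIP = ΔVt / C = (635 − 530) / 30.5 = 3.443 cmH2O.

3.4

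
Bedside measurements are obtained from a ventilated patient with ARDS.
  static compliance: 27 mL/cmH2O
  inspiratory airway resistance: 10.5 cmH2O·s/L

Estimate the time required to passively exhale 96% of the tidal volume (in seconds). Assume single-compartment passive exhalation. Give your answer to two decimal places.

τ = R × C = 10.5 × 27 mL/cmH2O = 10.5 × 0.027 L/cmH2O = 0.2835 s.
Exhaled fraction f = 1 − e^(−t/τ) → t = −τ·ln(1 − f) = −0.2835·ln(0.04) = 0.9126 s.

0.91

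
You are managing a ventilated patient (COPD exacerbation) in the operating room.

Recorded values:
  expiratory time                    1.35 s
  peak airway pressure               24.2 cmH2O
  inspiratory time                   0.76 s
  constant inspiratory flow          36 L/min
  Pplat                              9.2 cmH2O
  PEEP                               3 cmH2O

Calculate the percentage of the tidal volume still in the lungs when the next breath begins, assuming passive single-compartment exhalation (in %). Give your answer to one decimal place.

Flow: 36 L/min ÷ 60 = 0.6 L/s.
Vt = flow × Ti = 0.6 L/s × 0.76 s × 1000 mL/L = 456.0 mL.
R = (PIP − Pplat)/V̇ = (24.2 − 9.2) / 0.6 = 15.0/0.6 = 25.0 cmH2O·s/L.
C = Vt/(Pplat − PEEP) = 456.0 / (9.2 − 3) = 456.0/6.2 = 73.548 mL/cmH2O.
τ = R × C = 25.0 × 0.07355 L/cmH2O = 1.839 s.
Fraction remaining at end-expiration = e^(−Te/τ) = e^(−1.35/1.839) = 0.4799 → 47.99%.

48.0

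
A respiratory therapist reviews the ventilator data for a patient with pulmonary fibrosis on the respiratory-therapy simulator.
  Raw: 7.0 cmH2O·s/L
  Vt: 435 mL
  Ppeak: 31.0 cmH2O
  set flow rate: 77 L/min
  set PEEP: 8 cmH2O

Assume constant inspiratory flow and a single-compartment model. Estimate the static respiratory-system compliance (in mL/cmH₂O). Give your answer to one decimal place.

31.0

Flow: 77 L/min ÷ 60 = 1.2833 L/s.
Equation of motion (constant flow): PIP = Vt/C + R·V̇ + PEEP.
Vt/C = PIP − R·V̇ − PEEP = 31.0 − 7.0×1.2833 − 8 = 31.0 − 8.983 − 8 = 14.017 cmH2O.
C = Vt / 14.017 = 435 / 14.017 = 31.034 mL/cmH2O.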